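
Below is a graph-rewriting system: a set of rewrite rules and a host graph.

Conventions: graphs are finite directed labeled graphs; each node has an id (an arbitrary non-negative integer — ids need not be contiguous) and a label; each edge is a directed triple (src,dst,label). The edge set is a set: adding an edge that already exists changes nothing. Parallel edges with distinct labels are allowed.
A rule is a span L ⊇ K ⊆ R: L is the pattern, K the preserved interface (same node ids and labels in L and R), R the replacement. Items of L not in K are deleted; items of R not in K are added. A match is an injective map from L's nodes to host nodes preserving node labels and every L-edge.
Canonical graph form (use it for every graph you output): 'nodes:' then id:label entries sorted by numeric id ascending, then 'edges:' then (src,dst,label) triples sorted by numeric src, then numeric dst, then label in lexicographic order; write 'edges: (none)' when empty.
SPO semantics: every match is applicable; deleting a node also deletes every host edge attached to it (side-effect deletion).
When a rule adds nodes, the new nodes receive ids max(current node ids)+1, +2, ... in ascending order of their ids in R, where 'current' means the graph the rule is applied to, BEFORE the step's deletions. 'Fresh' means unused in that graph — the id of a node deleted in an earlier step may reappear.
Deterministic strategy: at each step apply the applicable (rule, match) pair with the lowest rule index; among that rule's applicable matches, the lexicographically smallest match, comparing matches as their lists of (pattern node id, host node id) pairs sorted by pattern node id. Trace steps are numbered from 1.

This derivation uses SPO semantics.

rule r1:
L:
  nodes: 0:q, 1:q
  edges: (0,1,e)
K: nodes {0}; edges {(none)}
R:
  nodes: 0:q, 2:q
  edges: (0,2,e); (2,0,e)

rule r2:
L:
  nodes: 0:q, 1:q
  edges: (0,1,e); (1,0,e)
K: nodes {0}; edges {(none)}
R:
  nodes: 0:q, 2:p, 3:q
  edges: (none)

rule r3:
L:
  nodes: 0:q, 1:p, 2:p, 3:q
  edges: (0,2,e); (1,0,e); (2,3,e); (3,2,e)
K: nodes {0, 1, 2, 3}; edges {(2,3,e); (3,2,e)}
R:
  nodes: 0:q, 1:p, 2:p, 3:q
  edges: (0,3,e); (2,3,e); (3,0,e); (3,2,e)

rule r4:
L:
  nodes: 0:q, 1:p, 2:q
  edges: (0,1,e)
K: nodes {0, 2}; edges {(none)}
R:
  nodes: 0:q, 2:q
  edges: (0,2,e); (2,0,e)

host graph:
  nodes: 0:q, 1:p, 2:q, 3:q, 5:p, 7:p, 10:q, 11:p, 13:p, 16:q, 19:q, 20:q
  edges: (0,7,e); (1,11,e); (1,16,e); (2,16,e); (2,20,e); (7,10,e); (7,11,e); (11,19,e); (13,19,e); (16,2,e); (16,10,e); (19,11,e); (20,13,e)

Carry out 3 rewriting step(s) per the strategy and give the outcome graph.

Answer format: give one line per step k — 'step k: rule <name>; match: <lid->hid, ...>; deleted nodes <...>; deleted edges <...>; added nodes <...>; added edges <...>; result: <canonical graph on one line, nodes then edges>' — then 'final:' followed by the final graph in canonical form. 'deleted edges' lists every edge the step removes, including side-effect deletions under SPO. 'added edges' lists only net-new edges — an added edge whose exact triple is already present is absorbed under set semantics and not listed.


step 1: rule r1; match: 0->2, 1->16; deleted nodes 16; deleted edges (1,16,e); (2,16,e); (16,2,e); (16,10,e); added nodes 21; added edges (2,21,e); (21,2,e); result: nodes: 0:q, 1:p, 2:q, 3:q, 5:p, 7:p, 10:q, 11:p, 13:p, 19:q, 20:q, 21:q edges: (0,7,e); (1,11,e); (2,20,e); (2,21,e); (7,10,e); (7,11,e); (11,19,e); (13,19,e); (19,11,e); (20,13,e); (21,2,e)
step 2: rule r1; match: 0->2, 1->20; deleted nodes 20; deleted edges (2,20,e); (20,13,e); added nodes 22; added edges (2,22,e); (22,2,e); result: nodes: 0:q, 1:p, 2:q, 3:q, 5:p, 7:p, 10:q, 11:p, 13:p, 19:q, 21:q, 22:q edges: (0,7,e); (1,11,e); (2,21,e); (2,22,e); (7,10,e); (7,11,e); (11,19,e); (13,19,e); (19,11,e); (21,2,e); (22,2,e)
step 3: rule r1; match: 0->2, 1->21; deleted nodes 21; deleted edges (2,21,e); (21,2,e); added nodes 23; added edges (2,23,e); (23,2,e); result: nodes: 0:q, 1:p, 2:q, 3:q, 5:p, 7:p, 10:q, 11:p, 13:p, 19:q, 22:q, 23:q edges: (0,7,e); (1,11,e); (2,22,e); (2,23,e); (7,10,e); (7,11,e); (11,19,e); (13,19,e); (19,11,e); (22,2,e); (23,2,e)
final:
nodes: 0:q, 1:p, 2:q, 3:q, 5:p, 7:p, 10:q, 11:p, 13:p, 19:q, 22:q, 23:q
edges: (0,7,e); (1,11,e); (2,22,e); (2,23,e); (7,10,e); (7,11,e); (11,19,e); (13,19,e); (19,11,e); (22,2,e); (23,2,e)


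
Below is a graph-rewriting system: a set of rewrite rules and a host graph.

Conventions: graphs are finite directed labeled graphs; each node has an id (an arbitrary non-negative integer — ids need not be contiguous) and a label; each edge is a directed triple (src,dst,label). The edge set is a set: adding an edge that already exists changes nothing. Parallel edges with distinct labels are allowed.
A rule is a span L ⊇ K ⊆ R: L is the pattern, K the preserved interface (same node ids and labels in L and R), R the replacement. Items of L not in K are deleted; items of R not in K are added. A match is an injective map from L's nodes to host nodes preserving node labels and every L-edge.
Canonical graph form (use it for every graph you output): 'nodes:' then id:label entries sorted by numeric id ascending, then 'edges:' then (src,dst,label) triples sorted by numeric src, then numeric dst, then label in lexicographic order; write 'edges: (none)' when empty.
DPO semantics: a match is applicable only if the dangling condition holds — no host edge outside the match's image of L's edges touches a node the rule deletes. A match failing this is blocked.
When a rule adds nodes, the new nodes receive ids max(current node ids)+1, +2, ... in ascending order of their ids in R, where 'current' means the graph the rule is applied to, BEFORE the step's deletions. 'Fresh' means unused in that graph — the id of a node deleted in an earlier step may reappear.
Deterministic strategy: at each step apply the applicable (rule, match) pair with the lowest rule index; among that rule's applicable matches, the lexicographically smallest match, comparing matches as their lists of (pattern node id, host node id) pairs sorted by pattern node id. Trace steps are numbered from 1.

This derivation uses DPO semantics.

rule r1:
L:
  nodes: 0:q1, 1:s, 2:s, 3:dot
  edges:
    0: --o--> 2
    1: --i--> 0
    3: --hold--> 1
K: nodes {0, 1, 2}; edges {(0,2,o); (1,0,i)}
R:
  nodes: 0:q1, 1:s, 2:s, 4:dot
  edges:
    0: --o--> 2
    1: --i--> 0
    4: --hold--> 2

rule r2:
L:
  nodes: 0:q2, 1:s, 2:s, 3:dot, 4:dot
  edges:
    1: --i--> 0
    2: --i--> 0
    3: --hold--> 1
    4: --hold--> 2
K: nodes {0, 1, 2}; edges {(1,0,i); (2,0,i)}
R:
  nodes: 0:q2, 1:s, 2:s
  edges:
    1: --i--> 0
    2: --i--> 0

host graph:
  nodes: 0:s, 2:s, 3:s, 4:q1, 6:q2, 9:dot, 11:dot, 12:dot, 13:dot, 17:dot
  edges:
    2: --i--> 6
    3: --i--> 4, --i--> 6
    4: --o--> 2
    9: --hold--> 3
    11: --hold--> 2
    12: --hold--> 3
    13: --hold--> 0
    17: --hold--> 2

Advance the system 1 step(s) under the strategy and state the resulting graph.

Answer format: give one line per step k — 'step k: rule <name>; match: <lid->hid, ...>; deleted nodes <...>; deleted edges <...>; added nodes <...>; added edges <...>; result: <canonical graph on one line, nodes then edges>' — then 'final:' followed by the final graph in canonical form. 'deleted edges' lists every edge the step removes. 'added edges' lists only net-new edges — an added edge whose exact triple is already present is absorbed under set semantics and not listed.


step 1: rule r1; match: 0->4, 1->3, 2->2, 3->9; deleted nodes 9; deleted edges (9,3,hold); added nodes 18; added edges (18,2,hold); result: nodes: 0:s, 2:s, 3:s, 4:q1, 6:q2, 11:dot, 12:dot, 13:dot, 17:dot, 18:dot edges: (2,6,i); (3,4,i); (3,6,i); (4,2,o); (11,2,hold); (12,3,hold); (13,0,hold); (17,2,hold); (18,2,hold)
final:
nodes: 0:s, 2:s, 3:s, 4:q1, 6:q2, 11:dot, 12:dot, 13:dot, 17:dot, 18:dot
edges: (2,6,i); (3,4,i); (3,6,i); (4,2,o); (11,2,hold); (12,3,hold); (13,0,hold); (17,2,hold); (18,2,hold)


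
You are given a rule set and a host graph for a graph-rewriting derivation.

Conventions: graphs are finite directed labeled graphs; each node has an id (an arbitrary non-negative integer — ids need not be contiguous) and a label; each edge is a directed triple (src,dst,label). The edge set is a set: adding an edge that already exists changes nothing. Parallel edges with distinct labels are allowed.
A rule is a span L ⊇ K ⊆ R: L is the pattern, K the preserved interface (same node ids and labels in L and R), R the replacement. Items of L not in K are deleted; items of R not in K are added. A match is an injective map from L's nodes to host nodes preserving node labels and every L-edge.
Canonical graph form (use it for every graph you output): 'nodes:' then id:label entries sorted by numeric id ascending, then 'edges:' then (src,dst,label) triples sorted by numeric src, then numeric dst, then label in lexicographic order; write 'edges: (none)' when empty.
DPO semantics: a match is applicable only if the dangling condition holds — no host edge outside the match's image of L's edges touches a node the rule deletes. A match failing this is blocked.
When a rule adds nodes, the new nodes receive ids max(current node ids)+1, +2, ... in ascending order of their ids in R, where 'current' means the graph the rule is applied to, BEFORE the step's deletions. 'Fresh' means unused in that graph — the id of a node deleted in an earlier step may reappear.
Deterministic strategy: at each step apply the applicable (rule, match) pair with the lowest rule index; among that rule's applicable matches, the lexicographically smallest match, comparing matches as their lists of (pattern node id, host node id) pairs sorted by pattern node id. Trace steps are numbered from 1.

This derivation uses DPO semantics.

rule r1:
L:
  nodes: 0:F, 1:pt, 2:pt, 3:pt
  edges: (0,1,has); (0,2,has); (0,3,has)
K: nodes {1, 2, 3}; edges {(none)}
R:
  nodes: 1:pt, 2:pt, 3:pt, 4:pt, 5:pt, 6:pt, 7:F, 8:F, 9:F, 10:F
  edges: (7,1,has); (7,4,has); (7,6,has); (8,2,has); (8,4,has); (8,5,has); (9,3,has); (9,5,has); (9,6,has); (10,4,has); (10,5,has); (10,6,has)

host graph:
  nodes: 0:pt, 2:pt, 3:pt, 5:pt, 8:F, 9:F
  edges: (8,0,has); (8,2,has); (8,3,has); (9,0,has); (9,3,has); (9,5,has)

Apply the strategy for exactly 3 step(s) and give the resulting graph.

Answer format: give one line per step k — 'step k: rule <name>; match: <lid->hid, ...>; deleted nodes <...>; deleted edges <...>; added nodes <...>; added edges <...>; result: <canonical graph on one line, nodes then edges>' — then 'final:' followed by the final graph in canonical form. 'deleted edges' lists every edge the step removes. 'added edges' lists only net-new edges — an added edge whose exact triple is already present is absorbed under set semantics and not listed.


step 1: rule r1; match: 0->8, 1->0, 2->2, 3->3; deleted nodes 8; deleted edges (8,0,has); (8,2,has); (8,3,has); added nodes 10, 11, 12, 13, 14, 15, 16; added edges (13,0,has); (13,10,has); (13,12,has); (14,2,has); (14,10,has); (14,11,has); (15,3,has); (15,11,has); (15,12,has); (16,10,has); (16,11,has); (16,12,has); result: nodes: 0:pt, 2:pt, 3:pt, 5:pt, 9:F, 10:pt, 11:pt, 12:pt, 13:F, 14:F, 15:F, 16:F edges: (9,0,has); (9,3,has); (9,5,has); (13,0,has); (13,10,has); (13,12,has); (14,2,has); (14,10,has); (14,11,has); (15,3,has); (15,11,has); (15,12,has); (16,10,has); (16,11,has); (16,12,has)
step 2: rule r1; match: 0->9, 1->0, 2->3, 3->5; deleted nodes 9; deleted edges (9,0,has); (9,3,has); (9,5,has); added nodes 17, 18, 19, 20, 21, 22, 23; added edges (20,0,has); (20,17,has); (20,19,has); (21,3,has); (21,17,has); (21,18,has); (22,5,has); (22,18,has); (22,19,has); (23,17,has); (23,18,has); (23,19,has); result: nodes: 0:pt, 2:pt, 3:pt, 5:pt, 10:pt, 11:pt, 12:pt, 13:F, 14:F, 15:F, 16:F, 17:pt, 18:pt, 19:pt, 20:F, 21:F, 22:F, 23:F edges: (13,0,has); (13,10,has); (13,12,has); (14,2,has); (14,10,has); (14,11,has); (15,3,has); (15,11,has); (15,12,has); (16,10,has); (16,11,has); (16,12,has); (20,0,has); (20,17,has); (20,19,has); (21,3,has); (21,17,has); (21,18,has); (22,5,has); (22,18,has); (22,19,has); (23,17,has); (23,18,has); (23,19,has)
step 3: rule r1; match: 0->13, 1->0, 2->10, 3->12; deleted nodes 13; deleted edges (13,0,has); (13,10,has); (13,12,has); added nodes 24, 25, 26, 27, 28, 29, 30; added edges (27,0,has); (27,24,has); (27,26,has); (28,10,has); (28,24,has); (28,25,has); (29,12,has); (29,25,has); (29,26,has); (30,24,has); (30,25,has); (30,26,has); result: nodes: 0:pt, 2:pt, 3:pt, 5:pt, 10:pt, 11:pt, 12:pt, 14:F, 15:F, 16:F, 17:pt, 18:pt, 19:pt, 20:F, 21:F, 22:F, 23:F, 24:pt, 25:pt, 26:pt, 27:F, 28:F, 29:F, 30:F edges: (14,2,has); (14,10,has); (14,11,has); (15,3,has); (15,11,has); (15,12,has); (16,10,has); (16,11,has); (16,12,has); (20,0,has); (20,17,has); (20,19,has); (21,3,has); (21,17,has); (21,18,has); (22,5,has); (22,18,has); (22,19,has); (23,17,has); (23,18,has); (23,19,has); (27,0,has); (27,24,has); (27,26,has); (28,10,has); (28,24,has); (28,25,has); (29,12,has); (29,25,has); (29,26,has); (30,24,has); (30,25,has); (30,26,has)
final:
nodes: 0:pt, 2:pt, 3:pt, 5:pt, 10:pt, 11:pt, 12:pt, 14:F, 15:F, 16:F, 17:pt, 18:pt, 19:pt, 20:F, 21:F, 22:F, 23:F, 24:pt, 25:pt, 26:pt, 27:F, 28:F, 29:F, 30:F
edges: (14,2,has); (14,10,has); (14,11,has); (15,3,has); (15,11,has); (15,12,has); (16,10,has); (16,11,has); (16,12,has); (20,0,has); (20,17,has); (20,19,has); (21,3,has); (21,17,has); (21,18,has); (22,5,has); (22,18,has); (22,19,has); (23,17,has); (23,18,has); (23,19,has); (27,0,has); (27,24,has); (27,26,has); (28,10,has); (28,24,has); (28,25,has); (29,12,has); (29,25,has); (29,26,has); (30,24,has); (30,25,has); (30,26,has)


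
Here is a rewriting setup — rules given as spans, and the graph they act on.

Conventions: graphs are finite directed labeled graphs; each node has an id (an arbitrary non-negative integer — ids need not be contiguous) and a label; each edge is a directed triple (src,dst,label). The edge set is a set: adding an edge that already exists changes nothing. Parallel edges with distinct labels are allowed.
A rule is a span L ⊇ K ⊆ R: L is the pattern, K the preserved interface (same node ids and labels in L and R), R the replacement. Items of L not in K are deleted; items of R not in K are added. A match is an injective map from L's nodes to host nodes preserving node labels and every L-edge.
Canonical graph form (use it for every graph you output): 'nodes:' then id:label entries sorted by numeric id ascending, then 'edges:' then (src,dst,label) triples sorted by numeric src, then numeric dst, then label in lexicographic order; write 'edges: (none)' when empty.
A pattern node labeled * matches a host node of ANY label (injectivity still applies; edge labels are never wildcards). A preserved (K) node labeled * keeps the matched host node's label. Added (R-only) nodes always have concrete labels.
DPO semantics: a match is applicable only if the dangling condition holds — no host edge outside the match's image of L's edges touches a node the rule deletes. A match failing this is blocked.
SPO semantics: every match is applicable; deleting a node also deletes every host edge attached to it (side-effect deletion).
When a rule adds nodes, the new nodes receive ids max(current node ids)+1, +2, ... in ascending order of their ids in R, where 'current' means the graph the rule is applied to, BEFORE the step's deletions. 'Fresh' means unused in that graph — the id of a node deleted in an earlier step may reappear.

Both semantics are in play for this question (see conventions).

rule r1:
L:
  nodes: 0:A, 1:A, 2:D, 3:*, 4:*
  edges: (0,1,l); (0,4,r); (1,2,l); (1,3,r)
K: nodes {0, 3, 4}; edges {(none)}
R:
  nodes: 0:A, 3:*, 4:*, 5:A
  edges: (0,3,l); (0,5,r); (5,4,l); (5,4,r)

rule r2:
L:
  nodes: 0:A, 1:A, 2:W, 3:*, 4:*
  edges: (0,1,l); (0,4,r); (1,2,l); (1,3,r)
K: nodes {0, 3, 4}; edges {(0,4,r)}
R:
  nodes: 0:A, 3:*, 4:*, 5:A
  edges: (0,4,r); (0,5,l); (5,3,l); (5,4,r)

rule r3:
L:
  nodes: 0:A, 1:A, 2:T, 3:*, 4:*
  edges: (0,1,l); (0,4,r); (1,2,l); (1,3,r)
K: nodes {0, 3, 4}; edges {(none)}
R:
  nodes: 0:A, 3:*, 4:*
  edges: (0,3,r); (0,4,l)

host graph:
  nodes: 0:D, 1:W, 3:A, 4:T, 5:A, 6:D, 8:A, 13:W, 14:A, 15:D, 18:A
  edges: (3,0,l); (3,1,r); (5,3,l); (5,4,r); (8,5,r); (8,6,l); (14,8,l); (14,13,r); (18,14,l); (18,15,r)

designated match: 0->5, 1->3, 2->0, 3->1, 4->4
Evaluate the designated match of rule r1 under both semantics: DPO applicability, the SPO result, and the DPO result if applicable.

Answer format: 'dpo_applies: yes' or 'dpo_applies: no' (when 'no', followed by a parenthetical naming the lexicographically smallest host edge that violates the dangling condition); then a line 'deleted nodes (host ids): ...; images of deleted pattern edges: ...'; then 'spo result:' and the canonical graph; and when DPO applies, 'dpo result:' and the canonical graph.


dpo_applies: yes
deleted nodes (host ids): 0, 3; images of deleted pattern edges: (3,0,l); (3,1,r); (5,3,l); (5,4,r)
spo result:
nodes: 1:W, 4:T, 5:A, 6:D, 8:A, 13:W, 14:A, 15:D, 18:A, 19:A
edges: (5,1,l); (5,19,r); (8,5,r); (8,6,l); (14,8,l); (14,13,r); (18,14,l); (18,15,r); (19,4,l); (19,4,r)
dpo result:
nodes: 1:W, 4:T, 5:A, 6:D, 8:A, 13:W, 14:A, 15:D, 18:A, 19:A
edges: (5,1,l); (5,19,r); (8,5,r); (8,6,l); (14,8,l); (14,13,r); (18,14,l); (18,15,r); (19,4,l); (19,4,r)


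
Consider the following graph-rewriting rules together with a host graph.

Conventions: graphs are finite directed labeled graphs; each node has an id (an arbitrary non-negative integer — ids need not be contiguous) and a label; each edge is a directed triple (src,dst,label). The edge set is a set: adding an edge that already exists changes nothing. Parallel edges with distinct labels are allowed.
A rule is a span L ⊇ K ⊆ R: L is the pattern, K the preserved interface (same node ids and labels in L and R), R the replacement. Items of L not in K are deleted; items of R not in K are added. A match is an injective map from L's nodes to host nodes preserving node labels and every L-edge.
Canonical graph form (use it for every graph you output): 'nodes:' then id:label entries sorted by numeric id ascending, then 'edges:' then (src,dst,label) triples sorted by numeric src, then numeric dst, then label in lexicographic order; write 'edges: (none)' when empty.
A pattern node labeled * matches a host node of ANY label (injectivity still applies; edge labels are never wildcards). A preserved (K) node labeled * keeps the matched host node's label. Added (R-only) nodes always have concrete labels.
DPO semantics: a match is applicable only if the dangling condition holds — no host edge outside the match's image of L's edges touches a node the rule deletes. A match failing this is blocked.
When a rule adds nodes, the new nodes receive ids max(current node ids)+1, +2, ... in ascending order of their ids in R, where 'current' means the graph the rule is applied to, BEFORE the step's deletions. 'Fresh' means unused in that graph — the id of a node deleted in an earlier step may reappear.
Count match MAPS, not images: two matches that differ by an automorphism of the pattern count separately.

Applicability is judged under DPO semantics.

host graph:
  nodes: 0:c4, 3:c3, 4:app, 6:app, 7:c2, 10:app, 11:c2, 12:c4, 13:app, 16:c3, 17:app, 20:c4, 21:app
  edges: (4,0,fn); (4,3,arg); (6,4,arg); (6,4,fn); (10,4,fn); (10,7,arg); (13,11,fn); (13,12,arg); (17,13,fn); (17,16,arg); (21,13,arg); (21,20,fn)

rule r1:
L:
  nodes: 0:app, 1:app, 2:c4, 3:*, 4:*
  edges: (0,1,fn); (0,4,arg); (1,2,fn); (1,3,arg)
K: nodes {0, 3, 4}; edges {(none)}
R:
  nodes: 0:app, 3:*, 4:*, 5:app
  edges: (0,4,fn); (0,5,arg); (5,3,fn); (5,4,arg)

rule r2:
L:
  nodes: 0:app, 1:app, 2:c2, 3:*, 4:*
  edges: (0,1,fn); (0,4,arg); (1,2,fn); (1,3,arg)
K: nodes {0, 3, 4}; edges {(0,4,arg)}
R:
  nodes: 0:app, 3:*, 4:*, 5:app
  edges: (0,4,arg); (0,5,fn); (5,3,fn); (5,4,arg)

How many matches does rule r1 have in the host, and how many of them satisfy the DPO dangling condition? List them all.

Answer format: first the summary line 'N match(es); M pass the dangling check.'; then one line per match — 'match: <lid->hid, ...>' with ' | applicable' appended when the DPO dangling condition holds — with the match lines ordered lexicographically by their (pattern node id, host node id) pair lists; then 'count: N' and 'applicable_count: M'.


1 match(es); 0 pass the dangling check.
match: 0->10, 1->4, 2->0, 3->3, 4->7
count: 1
applicable_count: 0


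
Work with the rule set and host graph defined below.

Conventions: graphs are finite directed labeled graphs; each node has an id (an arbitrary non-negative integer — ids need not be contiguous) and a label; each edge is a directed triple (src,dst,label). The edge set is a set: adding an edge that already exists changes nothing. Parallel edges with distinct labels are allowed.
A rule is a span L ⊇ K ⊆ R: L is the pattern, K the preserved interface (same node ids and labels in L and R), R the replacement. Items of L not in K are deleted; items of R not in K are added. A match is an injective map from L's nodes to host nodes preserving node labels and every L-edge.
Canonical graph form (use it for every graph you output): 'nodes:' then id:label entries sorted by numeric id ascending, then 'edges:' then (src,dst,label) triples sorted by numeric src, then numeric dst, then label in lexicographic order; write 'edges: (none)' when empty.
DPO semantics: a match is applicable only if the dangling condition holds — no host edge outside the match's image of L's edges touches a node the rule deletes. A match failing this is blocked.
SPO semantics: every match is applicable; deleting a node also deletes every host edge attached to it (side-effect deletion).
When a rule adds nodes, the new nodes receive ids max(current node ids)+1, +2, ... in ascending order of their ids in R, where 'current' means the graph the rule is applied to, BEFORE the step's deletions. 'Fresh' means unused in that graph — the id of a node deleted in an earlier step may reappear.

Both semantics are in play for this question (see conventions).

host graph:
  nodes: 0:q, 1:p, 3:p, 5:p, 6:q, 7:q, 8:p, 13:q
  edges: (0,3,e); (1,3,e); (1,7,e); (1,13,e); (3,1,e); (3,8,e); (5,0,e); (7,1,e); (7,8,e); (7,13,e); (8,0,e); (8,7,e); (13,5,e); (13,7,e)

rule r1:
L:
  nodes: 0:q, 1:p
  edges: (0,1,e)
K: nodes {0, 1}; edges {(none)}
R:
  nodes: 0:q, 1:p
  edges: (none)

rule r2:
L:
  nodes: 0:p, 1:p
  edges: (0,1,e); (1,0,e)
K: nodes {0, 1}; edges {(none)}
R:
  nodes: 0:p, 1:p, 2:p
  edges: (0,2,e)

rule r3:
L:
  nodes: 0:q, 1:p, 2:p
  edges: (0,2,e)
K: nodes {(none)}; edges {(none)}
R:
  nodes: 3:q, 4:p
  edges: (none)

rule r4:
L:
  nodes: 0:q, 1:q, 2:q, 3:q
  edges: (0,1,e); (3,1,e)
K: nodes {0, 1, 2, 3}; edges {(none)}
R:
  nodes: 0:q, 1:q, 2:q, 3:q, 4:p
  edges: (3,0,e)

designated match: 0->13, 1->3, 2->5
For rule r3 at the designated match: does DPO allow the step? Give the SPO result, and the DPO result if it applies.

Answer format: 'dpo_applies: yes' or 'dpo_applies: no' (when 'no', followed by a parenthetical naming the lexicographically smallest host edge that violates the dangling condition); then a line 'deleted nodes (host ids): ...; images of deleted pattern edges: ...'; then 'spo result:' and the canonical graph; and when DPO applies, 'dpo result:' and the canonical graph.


dpo_applies: no
(the rule deletes node 3, which keeps host edge (0,3,e) outside the match image — the dangling condition fails, DPO blocks; SPO proceeds and side-deletes such edges)
deleted nodes (host ids): 3, 5, 13; images of deleted pattern edges: (13,5,e)
spo result:
nodes: 0:q, 1:p, 6:q, 7:q, 8:p, 14:q, 15:p
edges: (1,7,e); (7,1,e); (7,8,e); (8,0,e); (8,7,e)


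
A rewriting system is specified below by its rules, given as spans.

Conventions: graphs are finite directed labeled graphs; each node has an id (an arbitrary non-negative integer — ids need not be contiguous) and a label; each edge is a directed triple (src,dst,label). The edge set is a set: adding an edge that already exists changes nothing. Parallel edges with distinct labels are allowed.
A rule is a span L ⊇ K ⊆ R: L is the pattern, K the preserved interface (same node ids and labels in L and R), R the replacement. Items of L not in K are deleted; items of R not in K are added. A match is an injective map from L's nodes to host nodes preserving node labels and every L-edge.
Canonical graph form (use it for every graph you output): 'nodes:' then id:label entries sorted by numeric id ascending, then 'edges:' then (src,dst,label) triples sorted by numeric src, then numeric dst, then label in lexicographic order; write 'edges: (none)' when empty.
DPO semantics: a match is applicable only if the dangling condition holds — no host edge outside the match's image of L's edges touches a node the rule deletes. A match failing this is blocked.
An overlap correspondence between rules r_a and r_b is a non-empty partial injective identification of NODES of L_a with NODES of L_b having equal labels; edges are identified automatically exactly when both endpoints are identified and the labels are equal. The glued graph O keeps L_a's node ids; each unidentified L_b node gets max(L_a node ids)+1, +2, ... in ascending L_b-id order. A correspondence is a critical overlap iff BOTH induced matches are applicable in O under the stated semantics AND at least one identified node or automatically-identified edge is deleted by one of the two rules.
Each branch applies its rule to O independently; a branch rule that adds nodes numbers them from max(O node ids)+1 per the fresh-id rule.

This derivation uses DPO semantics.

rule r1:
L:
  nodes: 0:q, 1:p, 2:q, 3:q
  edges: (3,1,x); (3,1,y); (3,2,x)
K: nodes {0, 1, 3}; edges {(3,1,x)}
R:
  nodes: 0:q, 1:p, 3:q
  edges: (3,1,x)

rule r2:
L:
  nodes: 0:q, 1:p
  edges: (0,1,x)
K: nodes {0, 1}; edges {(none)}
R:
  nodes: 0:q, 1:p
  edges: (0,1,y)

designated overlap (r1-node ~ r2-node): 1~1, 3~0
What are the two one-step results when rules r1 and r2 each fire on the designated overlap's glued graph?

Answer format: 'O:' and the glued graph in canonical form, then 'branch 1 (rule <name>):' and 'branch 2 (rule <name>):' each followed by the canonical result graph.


O:
nodes: 0:q, 1:p, 2:q, 3:q
edges: (3,1,x); (3,1,y); (3,2,x)
branch 1 (rule r1):
nodes: 0:q, 1:p, 3:q
edges: (3,1,x)
branch 2 (rule r2):
nodes: 0:q, 1:p, 2:q, 3:q
edges: (3,1,y); (3,2,x)


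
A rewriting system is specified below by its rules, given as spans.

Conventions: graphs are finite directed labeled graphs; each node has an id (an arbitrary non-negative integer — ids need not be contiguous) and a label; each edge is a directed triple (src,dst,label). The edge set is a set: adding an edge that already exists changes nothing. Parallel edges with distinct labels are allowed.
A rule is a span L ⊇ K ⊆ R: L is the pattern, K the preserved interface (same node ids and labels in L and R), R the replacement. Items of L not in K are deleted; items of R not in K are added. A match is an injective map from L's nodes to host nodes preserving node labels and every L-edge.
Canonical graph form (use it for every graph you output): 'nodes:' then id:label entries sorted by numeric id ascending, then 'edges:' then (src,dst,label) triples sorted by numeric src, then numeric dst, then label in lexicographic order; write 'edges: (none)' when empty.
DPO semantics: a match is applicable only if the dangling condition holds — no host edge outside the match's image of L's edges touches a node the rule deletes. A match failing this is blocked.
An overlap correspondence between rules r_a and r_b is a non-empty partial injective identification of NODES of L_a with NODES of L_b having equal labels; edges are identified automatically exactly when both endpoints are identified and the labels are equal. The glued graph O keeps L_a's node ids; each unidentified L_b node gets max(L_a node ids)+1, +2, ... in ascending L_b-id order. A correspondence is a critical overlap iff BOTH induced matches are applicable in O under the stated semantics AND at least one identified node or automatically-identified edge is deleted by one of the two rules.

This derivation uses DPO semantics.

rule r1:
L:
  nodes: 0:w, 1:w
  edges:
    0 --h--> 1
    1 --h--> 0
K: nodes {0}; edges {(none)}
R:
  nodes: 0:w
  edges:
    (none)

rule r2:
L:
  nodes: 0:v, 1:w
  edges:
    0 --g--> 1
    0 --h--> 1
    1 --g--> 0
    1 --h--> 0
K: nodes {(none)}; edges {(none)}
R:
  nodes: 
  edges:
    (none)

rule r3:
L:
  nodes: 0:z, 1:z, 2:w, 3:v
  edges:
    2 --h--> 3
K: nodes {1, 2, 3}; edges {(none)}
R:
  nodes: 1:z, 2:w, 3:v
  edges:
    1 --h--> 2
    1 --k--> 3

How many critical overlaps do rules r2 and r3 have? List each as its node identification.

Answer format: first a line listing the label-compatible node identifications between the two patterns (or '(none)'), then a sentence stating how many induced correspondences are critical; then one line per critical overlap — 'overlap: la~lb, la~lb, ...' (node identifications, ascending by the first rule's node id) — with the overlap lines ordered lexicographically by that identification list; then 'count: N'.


label-compatible node identifications between L(r2) and L(r3): 0~3, 1~2
1 of the induced correspondences is a critical overlap of r2 and r3.
overlap: 0~3, 1~2
count: 1


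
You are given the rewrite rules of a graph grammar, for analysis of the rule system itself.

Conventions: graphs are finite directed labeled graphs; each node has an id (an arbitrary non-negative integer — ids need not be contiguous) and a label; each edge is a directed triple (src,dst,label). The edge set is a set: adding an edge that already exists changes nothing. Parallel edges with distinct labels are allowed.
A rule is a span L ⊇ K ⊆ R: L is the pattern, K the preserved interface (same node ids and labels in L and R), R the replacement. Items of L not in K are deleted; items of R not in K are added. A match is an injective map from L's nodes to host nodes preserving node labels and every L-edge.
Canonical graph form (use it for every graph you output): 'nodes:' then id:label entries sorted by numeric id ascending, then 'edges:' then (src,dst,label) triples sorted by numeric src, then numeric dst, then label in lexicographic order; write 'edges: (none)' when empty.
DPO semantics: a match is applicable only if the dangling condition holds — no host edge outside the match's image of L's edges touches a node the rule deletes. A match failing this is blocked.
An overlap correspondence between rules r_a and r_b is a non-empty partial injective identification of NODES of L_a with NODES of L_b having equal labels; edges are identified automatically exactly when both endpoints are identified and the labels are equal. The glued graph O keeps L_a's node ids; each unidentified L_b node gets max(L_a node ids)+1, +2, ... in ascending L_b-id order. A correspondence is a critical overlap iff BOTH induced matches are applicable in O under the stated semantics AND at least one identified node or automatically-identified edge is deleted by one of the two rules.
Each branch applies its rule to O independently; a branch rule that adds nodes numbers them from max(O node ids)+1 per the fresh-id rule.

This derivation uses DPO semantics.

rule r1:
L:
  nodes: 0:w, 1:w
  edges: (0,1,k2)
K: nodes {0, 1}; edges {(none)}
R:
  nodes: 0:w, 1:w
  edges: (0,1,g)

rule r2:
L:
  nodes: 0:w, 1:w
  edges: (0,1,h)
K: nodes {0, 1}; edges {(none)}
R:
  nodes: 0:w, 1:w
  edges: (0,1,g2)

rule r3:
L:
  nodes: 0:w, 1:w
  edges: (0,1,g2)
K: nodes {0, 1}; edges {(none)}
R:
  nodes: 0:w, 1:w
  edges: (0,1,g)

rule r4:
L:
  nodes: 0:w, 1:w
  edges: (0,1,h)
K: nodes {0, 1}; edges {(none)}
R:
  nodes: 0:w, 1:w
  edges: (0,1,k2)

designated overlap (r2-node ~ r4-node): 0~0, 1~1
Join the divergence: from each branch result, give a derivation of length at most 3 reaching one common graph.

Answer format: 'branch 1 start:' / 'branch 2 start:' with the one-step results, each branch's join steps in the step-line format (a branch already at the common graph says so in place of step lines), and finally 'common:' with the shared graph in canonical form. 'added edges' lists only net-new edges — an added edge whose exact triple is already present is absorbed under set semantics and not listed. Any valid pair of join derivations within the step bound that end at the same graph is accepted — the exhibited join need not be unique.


branch 1 start:
nodes: 0:w, 1:w
edges: (0,1,g2)
branch 2 start:
nodes: 0:w, 1:w
edges: (0,1,k2)
branch 1 step 1: rule r3; match: 0->0, 1->1; deleted nodes (none); deleted edges (0,1,g2); added nodes (none); added edges (0,1,g); result: nodes: 0:w, 1:w edges: (0,1,g)
branch 2 step 1: rule r1; match: 0->0, 1->1; deleted nodes (none); deleted edges (0,1,k2); added nodes (none); added edges (0,1,g); result: nodes: 0:w, 1:w edges: (0,1,g)
common:
nodes: 0:w, 1:w
edges: (0,1,g)


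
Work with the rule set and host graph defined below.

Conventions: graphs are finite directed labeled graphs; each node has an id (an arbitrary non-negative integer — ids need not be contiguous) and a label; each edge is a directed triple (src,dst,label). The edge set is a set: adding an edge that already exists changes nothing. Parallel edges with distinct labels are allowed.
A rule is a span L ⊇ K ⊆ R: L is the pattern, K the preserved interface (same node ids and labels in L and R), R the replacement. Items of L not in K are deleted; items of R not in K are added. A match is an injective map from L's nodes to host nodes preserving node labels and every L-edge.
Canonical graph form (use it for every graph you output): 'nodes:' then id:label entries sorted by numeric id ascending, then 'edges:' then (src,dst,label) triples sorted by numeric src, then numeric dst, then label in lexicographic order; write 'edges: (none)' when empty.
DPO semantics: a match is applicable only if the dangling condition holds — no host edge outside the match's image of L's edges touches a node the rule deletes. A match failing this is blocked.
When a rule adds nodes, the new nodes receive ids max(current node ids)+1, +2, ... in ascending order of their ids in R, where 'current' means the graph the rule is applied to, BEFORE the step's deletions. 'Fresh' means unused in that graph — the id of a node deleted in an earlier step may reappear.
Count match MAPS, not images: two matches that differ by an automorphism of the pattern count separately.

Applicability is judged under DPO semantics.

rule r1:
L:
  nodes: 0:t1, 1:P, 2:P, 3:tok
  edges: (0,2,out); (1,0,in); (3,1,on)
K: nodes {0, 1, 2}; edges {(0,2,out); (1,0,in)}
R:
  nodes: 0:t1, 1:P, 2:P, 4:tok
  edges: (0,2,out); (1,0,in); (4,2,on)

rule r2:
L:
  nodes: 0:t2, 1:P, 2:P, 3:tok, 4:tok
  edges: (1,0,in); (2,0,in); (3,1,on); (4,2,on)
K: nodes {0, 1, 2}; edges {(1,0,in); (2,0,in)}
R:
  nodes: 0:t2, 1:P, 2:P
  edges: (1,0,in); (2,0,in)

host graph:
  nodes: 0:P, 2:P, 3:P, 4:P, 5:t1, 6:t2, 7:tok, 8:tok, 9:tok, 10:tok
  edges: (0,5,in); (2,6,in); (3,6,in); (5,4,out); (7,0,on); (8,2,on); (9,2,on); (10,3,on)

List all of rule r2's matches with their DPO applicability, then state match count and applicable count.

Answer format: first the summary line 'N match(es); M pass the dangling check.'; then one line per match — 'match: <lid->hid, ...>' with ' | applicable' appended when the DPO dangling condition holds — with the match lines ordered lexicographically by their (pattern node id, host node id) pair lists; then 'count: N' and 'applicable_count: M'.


4 match(es); 4 pass the dangling check.
match: 0->6, 1->2, 2->3, 3->8, 4->10 | applicable
match: 0->6, 1->2, 2->3, 3->9, 4->10 | applicable
match: 0->6, 1->3, 2->2, 3->10, 4->8 | applicable
match: 0->6, 1->3, 2->2, 3->10, 4->9 | applicable
count: 4
applicable_count: 4


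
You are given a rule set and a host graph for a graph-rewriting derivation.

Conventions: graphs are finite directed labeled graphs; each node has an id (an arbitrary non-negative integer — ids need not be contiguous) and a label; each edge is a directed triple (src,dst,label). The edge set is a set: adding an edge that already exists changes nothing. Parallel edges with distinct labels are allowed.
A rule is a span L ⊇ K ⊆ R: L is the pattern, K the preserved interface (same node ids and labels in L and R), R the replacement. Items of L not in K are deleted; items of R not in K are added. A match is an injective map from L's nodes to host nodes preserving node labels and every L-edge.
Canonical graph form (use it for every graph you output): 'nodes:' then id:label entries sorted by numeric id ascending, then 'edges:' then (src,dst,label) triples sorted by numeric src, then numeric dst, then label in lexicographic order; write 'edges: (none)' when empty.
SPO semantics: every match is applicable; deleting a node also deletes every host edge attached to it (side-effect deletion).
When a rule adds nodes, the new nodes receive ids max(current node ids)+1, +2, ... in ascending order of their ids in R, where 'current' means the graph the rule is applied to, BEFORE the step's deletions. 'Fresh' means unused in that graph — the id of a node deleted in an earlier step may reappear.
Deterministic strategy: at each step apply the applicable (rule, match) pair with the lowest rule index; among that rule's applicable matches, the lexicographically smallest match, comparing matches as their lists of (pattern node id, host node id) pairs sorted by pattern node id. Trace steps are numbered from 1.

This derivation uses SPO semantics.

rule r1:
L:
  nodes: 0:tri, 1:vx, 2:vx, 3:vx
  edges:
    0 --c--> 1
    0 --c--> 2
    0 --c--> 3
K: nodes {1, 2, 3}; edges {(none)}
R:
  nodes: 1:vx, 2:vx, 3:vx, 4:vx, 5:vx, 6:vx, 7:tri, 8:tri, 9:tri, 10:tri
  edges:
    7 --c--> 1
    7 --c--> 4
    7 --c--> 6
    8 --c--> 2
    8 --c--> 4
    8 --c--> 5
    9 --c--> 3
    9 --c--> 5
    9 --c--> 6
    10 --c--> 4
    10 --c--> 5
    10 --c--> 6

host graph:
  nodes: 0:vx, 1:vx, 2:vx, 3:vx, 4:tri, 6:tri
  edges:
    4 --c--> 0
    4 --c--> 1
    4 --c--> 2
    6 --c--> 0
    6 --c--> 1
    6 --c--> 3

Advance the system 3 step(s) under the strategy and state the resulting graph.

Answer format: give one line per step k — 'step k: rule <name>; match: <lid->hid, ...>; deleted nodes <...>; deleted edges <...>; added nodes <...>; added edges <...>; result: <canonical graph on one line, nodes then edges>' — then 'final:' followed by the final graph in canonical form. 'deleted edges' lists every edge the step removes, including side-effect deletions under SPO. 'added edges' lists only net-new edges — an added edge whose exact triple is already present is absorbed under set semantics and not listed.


step 1: rule r1; match: 0->4, 1->0, 2->1, 3->2; deleted nodes 4; deleted edges (4,0,c); (4,1,c); (4,2,c); added nodes 7, 8, 9, 10, 11, 12, 13; added edges (10,0,c); (10,7,c); (10,9,c); (11,1,c); (11,7,c); (11,8,c); (12,2,c); (12,8,c); (12,9,c); (13,7,c); (13,8,c); (13,9,c); result: nodes: 0:vx, 1:vx, 2:vx, 3:vx, 6:tri, 7:vx, 8:vx, 9:vx, 10:tri, 11:tri, 12:tri, 13:tri edges: (6,0,c); (6,1,c); (6,3,c); (10,0,c); (10,7,c); (10,9,c); (11,1,c); (11,7,c); (11,8,c); (12,2,c); (12,8,c); (12,9,c); (13,7,c); (13,8,c); (13,9,c)
step 2: rule r1; match: 0->6, 1->0, 2->1, 3->3; deleted nodes 6; deleted edges (6,0,c); (6,1,c); (6,3,c); added nodes 14, 15, 16, 17, 18, 19, 20; added edges (17,0,c); (17,14,c); (17,16,c); (18,1,c); (18,14,c); (18,15,c); (19,3,c); (19,15,c); (19,16,c); (20,14,c); (20,15,c); (20,16,c); result: nodes: 0:vx, 1:vx, 2:vx, 3:vx, 7:vx, 8:vx, 9:vx, 10:tri, 11:tri, 12:tri, 13:tri, 14:vx, 15:vx, 16:vx, 17:tri, 18:tri, 19:tri, 20:tri edges: (10,0,c); (10,7,c); (10,9,c); (11,1,c); (11,7,c); (11,8,c); (12,2,c); (12,8,c); (12,9,c); (13,7,c); (13,8,c); (13,9,c); (17,0,c); (17,14,c); (17,16,c); (18,1,c); (18,14,c); (18,15,c); (19,3,c); (19,15,c); (19,16,c); (20,14,c); (20,15,c); (20,16,c)
step 3: rule r1; match: 0->10, 1->0, 2->7, 3->9; deleted nodes 10; deleted edges (10,0,c); (10,7,c); (10,9,c); added nodes 21, 22, 23, 24, 25, 26, 27; added edges (24,0,c); (24,21,c); (24,23,c); (25,7,c); (25,21,c); (25,22,c); (26,9,c); (26,22,c); (26,23,c); (27,21,c); (27,22,c); (27,23,c); result: nodes: 0:vx, 1:vx, 2:vx, 3:vx, 7:vx, 8:vx, 9:vx, 11:tri, 12:tri, 13:tri, 14:vx, 15:vx, 16:vx, 17:tri, 18:tri, 19:tri, 20:tri, 21:vx, 22:vx, 23:vx, 24:tri, 25:tri, 26:tri, 27:tri edges: (11,1,c); (11,7,c); (11,8,c); (12,2,c); (12,8,c); (12,9,c); (13,7,c); (13,8,c); (13,9,c); (17,0,c); (17,14,c); (17,16,c); (18,1,c); (18,14,c); (18,15,c); (19,3,c); (19,15,c); (19,16,c); (20,14,c); (20,15,c); (20,16,c); (24,0,c); (24,21,c); (24,23,c); (25,7,c); (25,21,c); (25,22,c); (26,9,c); (26,22,c); (26,23,c); (27,21,c); (27,22,c); (27,23,c)
final:
nodes: 0:vx, 1:vx, 2:vx, 3:vx, 7:vx, 8:vx, 9:vx, 11:tri, 12:tri, 13:tri, 14:vx, 15:vx, 16:vx, 17:tri, 18:tri, 19:tri, 20:tri, 21:vx, 22:vx, 23:vx, 24:tri, 25:tri, 26:tri, 27:tri
edges: (11,1,c); (11,7,c); (11,8,c); (12,2,c); (12,8,c); (12,9,c); (13,7,c); (13,8,c); (13,9,c); (17,0,c); (17,14,c); (17,16,c); (18,1,c); (18,14,c); (18,15,c); (19,3,c); (19,15,c); (19,16,c); (20,14,c); (20,15,c); (20,16,c); (24,0,c); (24,21,c); (24,23,c); (25,7,c); (25,21,c); (25,22,c); (26,9,c); (26,22,c); (26,23,c); (27,21,c); (27,22,c); (27,23,c)
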